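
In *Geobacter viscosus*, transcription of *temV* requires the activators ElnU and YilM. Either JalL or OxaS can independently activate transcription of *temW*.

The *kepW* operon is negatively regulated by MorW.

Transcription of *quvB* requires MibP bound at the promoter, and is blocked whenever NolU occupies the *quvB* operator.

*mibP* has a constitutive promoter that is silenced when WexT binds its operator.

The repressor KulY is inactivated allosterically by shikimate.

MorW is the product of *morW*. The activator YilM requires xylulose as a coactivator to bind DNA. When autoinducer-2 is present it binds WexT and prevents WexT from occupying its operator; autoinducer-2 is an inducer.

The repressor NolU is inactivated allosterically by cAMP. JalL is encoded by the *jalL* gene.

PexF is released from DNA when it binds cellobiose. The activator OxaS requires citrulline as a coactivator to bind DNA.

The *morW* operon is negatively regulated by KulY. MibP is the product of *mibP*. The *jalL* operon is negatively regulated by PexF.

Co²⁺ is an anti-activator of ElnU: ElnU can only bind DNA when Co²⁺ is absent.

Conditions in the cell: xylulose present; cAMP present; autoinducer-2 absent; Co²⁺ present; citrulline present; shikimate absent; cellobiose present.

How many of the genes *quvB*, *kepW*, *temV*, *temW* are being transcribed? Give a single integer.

2

cAMP is present, so NolU is inactive.
Autoinducer-2 is absent, so WexT is active.
With repressor WexT bound, *mibP* is not transcribed.
So MibP is not produced.
Required activator MibP is absent, so *quvB* is not transcribed.
→ *quvB* is OFF.
Shikimate is absent, so KulY is active.
With repressor KulY bound, *morW* is not transcribed.
So MorW is not produced.
With no repressor bound, *kepW* is transcribed.
→ *kepW* is ON.
Co²⁺ is present, so ElnU is inactive.
Xylulose is present, so YilM is active.
Required activator ElnU is absent, so *temV* is not transcribed.
→ *temV* is OFF.
Cellobiose is present, so PexF is inactive.
With no repressor bound, *jalL* is transcribed.
So JalL is produced and active.
Citrulline is present, so OxaS is active.
Activator JalL is present, so *temW* is transcribed.
→ *temW* is ON.
2 of the 4 genes are transcribed.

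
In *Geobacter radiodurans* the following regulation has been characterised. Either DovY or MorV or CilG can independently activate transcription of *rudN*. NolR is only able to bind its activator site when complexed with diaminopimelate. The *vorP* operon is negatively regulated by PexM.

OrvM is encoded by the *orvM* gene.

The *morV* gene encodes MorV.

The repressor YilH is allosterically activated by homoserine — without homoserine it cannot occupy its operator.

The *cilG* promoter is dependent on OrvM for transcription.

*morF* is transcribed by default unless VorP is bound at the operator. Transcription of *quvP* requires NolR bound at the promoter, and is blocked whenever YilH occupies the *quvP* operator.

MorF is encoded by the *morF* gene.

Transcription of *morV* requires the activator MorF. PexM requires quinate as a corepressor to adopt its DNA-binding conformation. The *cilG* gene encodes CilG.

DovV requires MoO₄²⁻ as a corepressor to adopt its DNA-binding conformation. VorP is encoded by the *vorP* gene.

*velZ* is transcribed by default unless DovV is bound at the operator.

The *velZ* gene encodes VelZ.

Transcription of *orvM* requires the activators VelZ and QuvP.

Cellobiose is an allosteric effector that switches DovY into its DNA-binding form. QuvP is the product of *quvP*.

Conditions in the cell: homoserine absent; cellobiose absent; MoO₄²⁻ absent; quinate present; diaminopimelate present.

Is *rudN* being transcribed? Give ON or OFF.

Cellobiose is absent, so DovY is inactive.
Quinate is present, so PexM is active.
With repressor PexM bound, *vorP* is not transcribed.
So VorP is not produced.
With no repressor bound, *morF* is transcribed.
So MorF is produced and active.
No repressor is bound and MorF is active, so *morV* is transcribed.
So MorV is produced and active.
MoO₄²⁻ is absent, so DovV is inactive.
With no repressor bound, *velZ* is transcribed.
So VelZ is produced and active.
Diaminopimelate is present, so NolR is active.
Homoserine is absent, so YilH is inactive.
No repressor is bound and NolR is active, so *quvP* is transcribed.
So QuvP is produced and active.
No repressor is bound and VelZ and QuvP are active, so *orvM* is transcribed.
So OrvM is produced and active.
No repressor is bound and OrvM is active, so *cilG* is transcribed.
So CilG is produced and active.
Activator MorV is present, so *rudN* is transcribed.

ON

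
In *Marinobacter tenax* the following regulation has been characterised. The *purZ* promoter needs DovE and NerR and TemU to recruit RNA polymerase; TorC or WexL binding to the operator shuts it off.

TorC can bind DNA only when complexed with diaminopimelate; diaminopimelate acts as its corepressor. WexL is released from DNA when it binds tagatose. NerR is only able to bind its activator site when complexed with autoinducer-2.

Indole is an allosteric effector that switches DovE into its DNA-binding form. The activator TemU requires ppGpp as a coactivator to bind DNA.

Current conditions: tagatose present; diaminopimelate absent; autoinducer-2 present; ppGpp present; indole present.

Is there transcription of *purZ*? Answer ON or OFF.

Indole is present, so DovE is active.
Autoinducer-2 is present, so NerR is active.
Diaminopimelate is absent, so TorC is inactive.
Tagatose is present, so WexL is inactive.
ppGpp is present, so TemU is active.
No repressor is bound and DovE and NerR and TemU are active, so *purZ* is transcribed.

ON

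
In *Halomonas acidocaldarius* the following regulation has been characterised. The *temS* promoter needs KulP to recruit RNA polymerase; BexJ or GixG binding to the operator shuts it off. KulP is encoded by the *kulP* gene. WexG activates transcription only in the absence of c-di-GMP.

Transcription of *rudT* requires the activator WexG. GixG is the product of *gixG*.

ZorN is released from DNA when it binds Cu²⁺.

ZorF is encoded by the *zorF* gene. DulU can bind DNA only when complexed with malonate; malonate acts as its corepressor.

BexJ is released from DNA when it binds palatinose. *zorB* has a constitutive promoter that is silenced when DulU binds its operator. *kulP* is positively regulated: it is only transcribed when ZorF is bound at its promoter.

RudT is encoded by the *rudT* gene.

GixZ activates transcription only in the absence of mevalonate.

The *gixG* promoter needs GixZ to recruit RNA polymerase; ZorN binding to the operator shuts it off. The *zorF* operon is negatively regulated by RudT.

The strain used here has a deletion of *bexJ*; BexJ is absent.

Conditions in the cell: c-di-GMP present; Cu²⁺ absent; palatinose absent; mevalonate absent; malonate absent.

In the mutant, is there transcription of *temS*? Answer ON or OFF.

c-di-GMP is present, so WexG is inactive.
Required activator WexG is absent, so *rudT* is not transcribed.
So RudT is not produced.
With no repressor bound, *zorF* is transcribed.
So ZorF is produced and active.
No repressor is bound and ZorF is active, so *kulP* is transcribed.
So KulP is produced and active.
BexJ is non-functional in this strain, so it has no effect.
Mevalonate is absent, so GixZ is active.
Cu²⁺ is absent, so ZorN is active.
With repressor ZorN bound, *gixG* is not transcribed.
So GixG is not produced.
No repressor is bound and KulP is active, so *temS* is transcribed.

ON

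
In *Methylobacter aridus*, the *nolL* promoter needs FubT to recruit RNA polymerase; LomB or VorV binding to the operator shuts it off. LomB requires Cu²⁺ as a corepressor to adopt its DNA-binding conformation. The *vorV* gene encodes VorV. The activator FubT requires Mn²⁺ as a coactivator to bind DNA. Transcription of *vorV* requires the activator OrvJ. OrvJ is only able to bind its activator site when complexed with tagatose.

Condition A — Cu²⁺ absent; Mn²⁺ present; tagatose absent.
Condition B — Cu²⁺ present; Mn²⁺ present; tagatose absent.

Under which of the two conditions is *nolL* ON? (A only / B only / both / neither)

A only

Condition A:
Cu²⁺ is absent, so LomB is inactive.
Mn²⁺ is present, so FubT is active.
Tagatose is absent, so OrvJ is inactive.
Required activator OrvJ is absent, so *vorV* is not transcribed.
So VorV is not produced.
No repressor is bound and FubT is active, so *nolL* is transcribed.
→ *nolL* is ON in A.
Condition B:
Cu²⁺ is present, so LomB is active.
Mn²⁺ is present, so FubT is active.
Tagatose is absent, so OrvJ is inactive.
Required activator OrvJ is absent, so *vorV* is not transcribed.
So VorV is not produced.
With repressor LomB bound, *nolL* is not transcribed.
→ *nolL* is OFF in B.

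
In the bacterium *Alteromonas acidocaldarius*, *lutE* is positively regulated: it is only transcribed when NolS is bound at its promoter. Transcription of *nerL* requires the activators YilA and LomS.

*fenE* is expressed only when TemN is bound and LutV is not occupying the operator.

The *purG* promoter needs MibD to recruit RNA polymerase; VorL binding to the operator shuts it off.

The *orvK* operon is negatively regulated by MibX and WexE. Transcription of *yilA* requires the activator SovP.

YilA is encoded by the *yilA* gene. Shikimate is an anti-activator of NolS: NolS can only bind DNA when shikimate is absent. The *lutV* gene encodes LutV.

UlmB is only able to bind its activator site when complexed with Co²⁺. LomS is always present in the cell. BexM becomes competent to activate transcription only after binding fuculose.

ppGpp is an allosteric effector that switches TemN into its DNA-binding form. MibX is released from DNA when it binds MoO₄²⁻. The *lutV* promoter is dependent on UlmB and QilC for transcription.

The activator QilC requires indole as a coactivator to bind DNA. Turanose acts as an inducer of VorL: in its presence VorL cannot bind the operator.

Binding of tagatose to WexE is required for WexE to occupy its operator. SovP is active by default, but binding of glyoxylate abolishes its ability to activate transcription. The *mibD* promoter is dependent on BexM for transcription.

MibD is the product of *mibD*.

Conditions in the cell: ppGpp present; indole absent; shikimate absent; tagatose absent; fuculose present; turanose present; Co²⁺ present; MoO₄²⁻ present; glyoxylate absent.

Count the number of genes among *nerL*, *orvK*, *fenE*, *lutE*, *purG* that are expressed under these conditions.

5

Glyoxylate is absent, so SovP is active.
No repressor is bound and SovP is active, so *yilA* is transcribed.
So YilA is produced and active.
LomS is produced constitutively and is active.
No repressor is bound and YilA and LomS are active, so *nerL* is transcribed.
→ *nerL* is ON.
MoO₄²⁻ is present, so MibX is inactive.
Tagatose is absent, so WexE is inactive.
With no repressor bound, *orvK* is transcribed.
→ *orvK* is ON.
ppGpp is present, so TemN is active.
Co²⁺ is present, so UlmB is active.
Indole is absent, so QilC is inactive.
Required activator QilC is absent, so *lutV* is not transcribed.
So LutV is not produced.
No repressor is bound and TemN is active, so *fenE* is transcribed.
→ *fenE* is ON.
Shikimate is absent, so NolS is active.
No repressor is bound and NolS is active, so *lutE* is transcribed.
→ *lutE* is ON.
Turanose is present, so VorL is inactive.
Fuculose is present, so BexM is active.
No repressor is bound and BexM is active, so *mibD* is transcribed.
So MibD is produced and active.
No repressor is bound and MibD is active, so *purG* is transcribed.
→ *purG* is ON.
5 of the 5 genes are transcribed.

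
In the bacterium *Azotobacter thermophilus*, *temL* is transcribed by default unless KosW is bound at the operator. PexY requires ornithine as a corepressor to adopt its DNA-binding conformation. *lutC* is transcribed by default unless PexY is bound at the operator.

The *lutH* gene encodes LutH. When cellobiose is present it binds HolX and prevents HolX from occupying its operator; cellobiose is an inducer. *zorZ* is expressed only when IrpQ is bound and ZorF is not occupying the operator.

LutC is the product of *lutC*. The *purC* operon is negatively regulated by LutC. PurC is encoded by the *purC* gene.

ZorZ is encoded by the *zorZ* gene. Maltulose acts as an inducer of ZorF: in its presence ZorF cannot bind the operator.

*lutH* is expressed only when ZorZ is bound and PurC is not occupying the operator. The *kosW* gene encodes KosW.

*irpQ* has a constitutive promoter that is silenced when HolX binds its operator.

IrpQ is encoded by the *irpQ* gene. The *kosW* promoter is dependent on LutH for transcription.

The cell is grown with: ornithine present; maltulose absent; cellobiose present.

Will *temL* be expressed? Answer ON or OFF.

Ornithine is present, so PexY is active.
With repressor PexY bound, *lutC* is not transcribed.
So LutC is not produced.
With no repressor bound, *purC* is transcribed.
So PurC is produced and active.
Maltulose is absent, so ZorF is active.
Cellobiose is present, so HolX is inactive.
With no repressor bound, *irpQ* is transcribed.
So IrpQ is produced and active.
With repressor ZorF bound, *zorZ* is not transcribed.
So ZorZ is not produced.
With repressor PurC bound, *lutH* is not transcribed.
So LutH is not produced.
Required activator LutH is absent, so *kosW* is not transcribed.
So KosW is not produced.
With no repressor bound, *temL* is transcribed.

ON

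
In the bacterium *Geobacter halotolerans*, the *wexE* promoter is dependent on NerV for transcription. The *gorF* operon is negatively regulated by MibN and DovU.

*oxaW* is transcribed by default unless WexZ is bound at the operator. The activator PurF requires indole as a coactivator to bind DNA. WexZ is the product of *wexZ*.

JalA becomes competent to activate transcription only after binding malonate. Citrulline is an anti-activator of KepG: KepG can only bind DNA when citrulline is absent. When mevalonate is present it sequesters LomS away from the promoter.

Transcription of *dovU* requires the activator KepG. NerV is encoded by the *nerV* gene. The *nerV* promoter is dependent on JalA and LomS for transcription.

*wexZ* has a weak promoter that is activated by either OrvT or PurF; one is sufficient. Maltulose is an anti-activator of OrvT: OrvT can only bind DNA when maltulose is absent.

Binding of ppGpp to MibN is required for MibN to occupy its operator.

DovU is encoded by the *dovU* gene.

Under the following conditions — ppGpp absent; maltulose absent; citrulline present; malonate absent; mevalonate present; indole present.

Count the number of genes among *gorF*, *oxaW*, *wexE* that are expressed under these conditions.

1

ppGpp is absent, so MibN is inactive.
Citrulline is present, so KepG is inactive.
Required activator KepG is absent, so *dovU* is not transcribed.
So DovU is not produced.
With no repressor bound, *gorF* is transcribed.
→ *gorF* is ON.
Maltulose is absent, so OrvT is active.
Indole is present, so PurF is active.
Activator OrvT is present, so *wexZ* is transcribed.
So WexZ is produced and active.
With repressor WexZ bound, *oxaW* is not transcribed.
→ *oxaW* is OFF.
Malonate is absent, so JalA is inactive.
Mevalonate is present, so LomS is inactive.
Required activator JalA is absent, so *nerV* is not transcribed.
So NerV is not produced.
Required activator NerV is absent, so *wexE* is not transcribed.
→ *wexE* is OFF.
1 of the 3 genes is transcribed.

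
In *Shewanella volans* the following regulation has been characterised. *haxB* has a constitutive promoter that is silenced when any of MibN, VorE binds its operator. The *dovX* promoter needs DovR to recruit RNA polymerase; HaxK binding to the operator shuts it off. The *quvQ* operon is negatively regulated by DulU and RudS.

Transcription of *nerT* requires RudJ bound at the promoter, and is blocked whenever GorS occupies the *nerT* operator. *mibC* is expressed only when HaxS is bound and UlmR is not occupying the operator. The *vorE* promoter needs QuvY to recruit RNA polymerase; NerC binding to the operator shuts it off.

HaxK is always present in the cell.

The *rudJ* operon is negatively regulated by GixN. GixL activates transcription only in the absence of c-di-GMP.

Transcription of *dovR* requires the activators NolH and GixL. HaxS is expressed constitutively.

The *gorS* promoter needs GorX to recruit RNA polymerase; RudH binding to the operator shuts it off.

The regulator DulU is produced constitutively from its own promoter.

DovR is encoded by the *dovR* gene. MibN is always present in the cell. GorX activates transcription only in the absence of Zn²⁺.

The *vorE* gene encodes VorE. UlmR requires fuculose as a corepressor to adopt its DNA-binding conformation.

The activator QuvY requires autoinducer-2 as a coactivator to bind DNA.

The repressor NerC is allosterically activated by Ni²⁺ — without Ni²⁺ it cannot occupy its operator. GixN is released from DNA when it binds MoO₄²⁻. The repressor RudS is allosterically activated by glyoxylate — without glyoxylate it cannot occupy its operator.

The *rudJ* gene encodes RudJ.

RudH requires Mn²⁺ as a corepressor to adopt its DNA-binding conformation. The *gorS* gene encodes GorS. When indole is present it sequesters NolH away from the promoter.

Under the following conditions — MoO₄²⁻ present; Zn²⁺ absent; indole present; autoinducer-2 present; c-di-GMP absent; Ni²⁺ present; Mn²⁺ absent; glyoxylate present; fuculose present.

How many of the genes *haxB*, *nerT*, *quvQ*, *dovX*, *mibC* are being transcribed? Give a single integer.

0

MibN is produced constitutively and is active.
Ni²⁺ is present, so NerC is active.
Autoinducer-2 is present, so QuvY is active.
With repressor NerC bound, *vorE* is not transcribed.
So VorE is not produced.
With repressor MibN bound, *haxB* is not transcribed.
→ *haxB* is OFF.
Zn²⁺ is absent, so GorX is active.
Mn²⁺ is absent, so RudH is inactive.
No repressor is bound and GorX is active, so *gorS* is transcribed.
So GorS is produced and active.
MoO₄²⁻ is present, so GixN is inactive.
With no repressor bound, *rudJ* is transcribed.
So RudJ is produced and active.
With repressor GorS bound, *nerT* is not transcribed.
→ *nerT* is OFF.
DulU is produced constitutively and is active.
Glyoxylate is present, so RudS is active.
With repressor DulU bound, *quvQ* is not transcribed.
→ *quvQ* is OFF.
Indole is present, so NolH is inactive.
c-di-GMP is absent, so GixL is active.
Required activator NolH is absent, so *dovR* is not transcribed.
So DovR is not produced.
HaxK is produced constitutively and is active.
With repressor HaxK bound, *dovX* is not transcribed.
→ *dovX* is OFF.
HaxS is produced constitutively and is active.
Fuculose is present, so UlmR is active.
With repressor UlmR bound, *mibC* is not transcribed.
→ *mibC* is OFF.
0 of the 5 genes are transcribed.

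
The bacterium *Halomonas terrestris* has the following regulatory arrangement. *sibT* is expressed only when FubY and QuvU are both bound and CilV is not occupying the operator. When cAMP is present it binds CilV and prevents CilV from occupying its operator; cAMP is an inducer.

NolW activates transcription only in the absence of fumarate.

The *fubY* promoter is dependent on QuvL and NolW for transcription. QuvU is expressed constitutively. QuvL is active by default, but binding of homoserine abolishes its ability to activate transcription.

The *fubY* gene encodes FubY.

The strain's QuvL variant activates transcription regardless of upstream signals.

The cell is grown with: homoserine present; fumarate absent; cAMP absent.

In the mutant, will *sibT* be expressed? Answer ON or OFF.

OFF

QuvL is constitutively active in this strain.
Fumarate is absent, so NolW is active.
No repressor is bound and QuvL and NolW are active, so *fubY* is transcribed.
So FubY is produced and active.
cAMP is absent, so CilV is active.
QuvU is produced constitutively and is active.
With repressor CilV bound, *sibT* is not transcribed.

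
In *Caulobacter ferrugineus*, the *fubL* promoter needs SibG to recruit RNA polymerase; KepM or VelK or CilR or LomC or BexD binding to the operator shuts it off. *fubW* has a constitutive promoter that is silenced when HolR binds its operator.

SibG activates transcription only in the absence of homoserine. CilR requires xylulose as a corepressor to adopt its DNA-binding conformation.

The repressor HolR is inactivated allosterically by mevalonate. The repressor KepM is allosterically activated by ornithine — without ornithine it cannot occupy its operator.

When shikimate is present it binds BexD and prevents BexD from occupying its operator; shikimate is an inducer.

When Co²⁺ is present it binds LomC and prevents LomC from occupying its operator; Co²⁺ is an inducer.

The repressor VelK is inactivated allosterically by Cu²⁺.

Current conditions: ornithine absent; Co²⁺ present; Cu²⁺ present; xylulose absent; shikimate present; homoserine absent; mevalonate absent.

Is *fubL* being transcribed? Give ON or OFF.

Ornithine is absent, so KepM is inactive.
Cu²⁺ is present, so VelK is inactive.
Xylulose is absent, so CilR is inactive.
Homoserine is absent, so SibG is active.
Co²⁺ is present, so LomC is inactive.
Shikimate is present, so BexD is inactive.
No repressor is bound and SibG is active, so *fubL* is transcribed.

ON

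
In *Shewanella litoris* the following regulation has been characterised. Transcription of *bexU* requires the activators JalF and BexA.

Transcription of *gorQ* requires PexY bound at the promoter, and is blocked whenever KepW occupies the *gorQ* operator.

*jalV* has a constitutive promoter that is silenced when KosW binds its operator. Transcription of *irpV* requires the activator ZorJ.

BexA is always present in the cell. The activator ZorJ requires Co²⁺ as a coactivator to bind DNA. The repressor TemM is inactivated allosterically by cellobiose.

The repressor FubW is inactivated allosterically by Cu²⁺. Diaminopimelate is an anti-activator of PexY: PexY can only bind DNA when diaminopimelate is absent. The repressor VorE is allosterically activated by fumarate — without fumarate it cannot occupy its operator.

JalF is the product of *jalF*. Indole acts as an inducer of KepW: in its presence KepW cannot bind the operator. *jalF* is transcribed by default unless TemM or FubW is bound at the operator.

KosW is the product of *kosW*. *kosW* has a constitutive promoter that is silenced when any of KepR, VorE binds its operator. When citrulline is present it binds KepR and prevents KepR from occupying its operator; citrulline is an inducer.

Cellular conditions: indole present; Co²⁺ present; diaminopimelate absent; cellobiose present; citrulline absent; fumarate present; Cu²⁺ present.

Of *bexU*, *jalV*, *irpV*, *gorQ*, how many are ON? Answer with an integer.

Cellobiose is present, so TemM is inactive.
Cu²⁺ is present, so FubW is inactive.
With no repressor bound, *jalF* is transcribed.
So JalF is produced and active.
BexA is produced constitutively and is active.
No repressor is bound and JalF and BexA are active, so *bexU* is transcribed.
→ *bexU* is ON.
Citrulline is absent, so KepR is active.
Fumarate is present, so VorE is active.
With repressor KepR bound, *kosW* is not transcribed.
So KosW is not produced.
With no repressor bound, *jalV* is transcribed.
→ *jalV* is ON.
Co²⁺ is present, so ZorJ is active.
No repressor is bound and ZorJ is active, so *irpV* is transcribed.
→ *irpV* is ON.
Diaminopimelate is absent, so PexY is active.
Indole is present, so KepW is inactive.
No repressor is bound and PexY is active, so *gorQ* is transcribed.
→ *gorQ* is ON.
4 of the 4 genes are transcribed.

4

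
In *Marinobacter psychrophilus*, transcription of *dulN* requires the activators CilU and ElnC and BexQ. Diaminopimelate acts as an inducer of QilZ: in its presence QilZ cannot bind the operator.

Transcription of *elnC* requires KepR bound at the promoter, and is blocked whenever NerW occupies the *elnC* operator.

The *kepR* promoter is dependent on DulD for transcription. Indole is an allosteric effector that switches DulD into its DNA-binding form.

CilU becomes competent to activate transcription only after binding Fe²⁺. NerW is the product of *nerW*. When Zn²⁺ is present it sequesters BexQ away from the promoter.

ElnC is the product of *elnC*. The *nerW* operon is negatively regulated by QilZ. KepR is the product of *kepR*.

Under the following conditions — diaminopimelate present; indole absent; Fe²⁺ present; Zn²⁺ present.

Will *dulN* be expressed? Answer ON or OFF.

Fe²⁺ is present, so CilU is active.
Diaminopimelate is present, so QilZ is inactive.
With no repressor bound, *nerW* is transcribed.
So NerW is produced and active.
Indole is absent, so DulD is inactive.
Required activator DulD is absent, so *kepR* is not transcribed.
So KepR is not produced.
With repressor NerW bound, *elnC* is not transcribed.
So ElnC is not produced.
Zn²⁺ is present, so BexQ is inactive.
Required activator ElnC is absent, so *dulN* is not transcribed.

OFF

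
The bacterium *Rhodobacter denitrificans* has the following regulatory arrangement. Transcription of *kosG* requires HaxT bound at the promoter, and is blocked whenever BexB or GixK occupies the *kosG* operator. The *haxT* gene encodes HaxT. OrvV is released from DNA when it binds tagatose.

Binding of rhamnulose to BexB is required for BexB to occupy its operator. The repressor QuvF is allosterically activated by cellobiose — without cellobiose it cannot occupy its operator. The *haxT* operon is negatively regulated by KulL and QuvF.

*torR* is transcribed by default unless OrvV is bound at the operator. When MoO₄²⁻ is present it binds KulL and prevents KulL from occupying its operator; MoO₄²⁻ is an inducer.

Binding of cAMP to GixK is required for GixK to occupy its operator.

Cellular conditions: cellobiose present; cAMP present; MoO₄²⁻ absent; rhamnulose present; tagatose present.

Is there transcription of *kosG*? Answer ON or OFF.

Rhamnulose is present, so BexB is active.
cAMP is present, so GixK is active.
MoO₄²⁻ is absent, so KulL is active.
Cellobiose is present, so QuvF is active.
With repressor KulL bound, *haxT* is not transcribed.
So HaxT is not produced.
With repressor BexB bound, *kosG* is not transcribed.

OFF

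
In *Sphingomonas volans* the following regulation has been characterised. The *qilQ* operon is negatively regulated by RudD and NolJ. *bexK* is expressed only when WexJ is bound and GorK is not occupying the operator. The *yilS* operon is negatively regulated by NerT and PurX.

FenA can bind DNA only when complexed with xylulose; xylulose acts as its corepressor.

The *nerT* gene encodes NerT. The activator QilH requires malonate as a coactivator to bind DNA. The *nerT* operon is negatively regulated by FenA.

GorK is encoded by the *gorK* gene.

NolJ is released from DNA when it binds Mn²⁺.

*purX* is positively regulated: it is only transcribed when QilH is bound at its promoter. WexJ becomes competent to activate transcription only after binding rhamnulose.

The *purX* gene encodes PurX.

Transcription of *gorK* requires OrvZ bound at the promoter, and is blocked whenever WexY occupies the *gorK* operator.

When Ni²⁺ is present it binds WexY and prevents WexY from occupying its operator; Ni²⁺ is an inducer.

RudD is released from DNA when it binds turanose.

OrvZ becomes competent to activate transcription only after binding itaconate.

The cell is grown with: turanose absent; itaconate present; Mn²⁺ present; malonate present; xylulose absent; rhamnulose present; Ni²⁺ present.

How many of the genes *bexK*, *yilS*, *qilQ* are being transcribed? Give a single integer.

Itaconate is present, so OrvZ is active.
Ni²⁺ is present, so WexY is inactive.
No repressor is bound and OrvZ is active, so *gorK* is transcribed.
So GorK is produced and active.
Rhamnulose is present, so WexJ is active.
With repressor GorK bound, *bexK* is not transcribed.
→ *bexK* is OFF.
Xylulose is absent, so FenA is inactive.
With no repressor bound, *nerT* is transcribed.
So NerT is produced and active.
Malonate is present, so QilH is active.
No repressor is bound and QilH is active, so *purX* is transcribed.
So PurX is produced and active.
With repressor NerT bound, *yilS* is not transcribed.
→ *yilS* is OFF.
Turanose is absent, so RudD is active.
Mn²⁺ is present, so NolJ is inactive.
With repressor RudD bound, *qilQ* is not transcribed.
→ *qilQ* is OFF.
0 of the 3 genes are transcribed.

0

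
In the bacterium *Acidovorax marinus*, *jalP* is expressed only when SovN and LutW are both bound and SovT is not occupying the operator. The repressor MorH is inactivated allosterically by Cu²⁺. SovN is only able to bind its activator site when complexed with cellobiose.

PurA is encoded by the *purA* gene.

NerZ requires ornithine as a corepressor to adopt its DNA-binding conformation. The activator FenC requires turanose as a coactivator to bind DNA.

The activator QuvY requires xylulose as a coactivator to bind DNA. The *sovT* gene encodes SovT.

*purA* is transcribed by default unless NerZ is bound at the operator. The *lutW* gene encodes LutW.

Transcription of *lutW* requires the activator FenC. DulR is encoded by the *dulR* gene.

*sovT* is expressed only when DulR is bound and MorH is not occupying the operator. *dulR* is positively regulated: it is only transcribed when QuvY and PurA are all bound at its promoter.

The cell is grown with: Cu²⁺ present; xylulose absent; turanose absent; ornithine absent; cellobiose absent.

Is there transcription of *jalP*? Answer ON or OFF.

OFF

Cellobiose is absent, so SovN is inactive.
Turanose is absent, so FenC is inactive.
Required activator FenC is absent, so *lutW* is not transcribed.
So LutW is not produced.
Cu²⁺ is present, so MorH is inactive.
Xylulose is absent, so QuvY is inactive.
Ornithine is absent, so NerZ is inactive.
With no repressor bound, *purA* is transcribed.
So PurA is produced and active.
Required activator QuvY is absent, so *dulR* is not transcribed.
So DulR is not produced.
Required activator DulR is absent, so *sovT* is not transcribed.
So SovT is not produced.
Required activator SovN is absent, so *jalP* is not transcribed.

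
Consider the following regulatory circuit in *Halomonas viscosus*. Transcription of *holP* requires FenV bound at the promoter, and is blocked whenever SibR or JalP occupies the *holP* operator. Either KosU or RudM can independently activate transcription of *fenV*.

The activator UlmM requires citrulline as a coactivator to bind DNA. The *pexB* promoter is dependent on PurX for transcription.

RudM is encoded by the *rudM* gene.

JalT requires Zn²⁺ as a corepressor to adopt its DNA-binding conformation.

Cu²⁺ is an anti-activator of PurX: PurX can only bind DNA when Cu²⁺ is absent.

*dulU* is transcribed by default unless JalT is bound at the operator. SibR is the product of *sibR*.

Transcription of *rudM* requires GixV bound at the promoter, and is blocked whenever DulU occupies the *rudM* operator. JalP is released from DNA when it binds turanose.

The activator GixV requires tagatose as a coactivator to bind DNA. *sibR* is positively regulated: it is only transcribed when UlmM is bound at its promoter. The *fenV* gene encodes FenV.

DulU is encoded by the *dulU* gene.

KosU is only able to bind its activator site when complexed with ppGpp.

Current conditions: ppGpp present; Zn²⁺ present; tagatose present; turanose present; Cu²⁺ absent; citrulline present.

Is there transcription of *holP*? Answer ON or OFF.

OFF

Citrulline is present, so UlmM is active.
No repressor is bound and UlmM is active, so *sibR* is transcribed.
So SibR is produced and active.
ppGpp is present, so KosU is active.
Zn²⁺ is present, so JalT is active.
With repressor JalT bound, *dulU* is not transcribed.
So DulU is not produced.
Tagatose is present, so GixV is active.
No repressor is bound and GixV is active, so *rudM* is transcribed.
So RudM is produced and active.
Activator KosU is present, so *fenV* is transcribed.
So FenV is produced and active.
Turanose is present, so JalP is inactive.
With repressor SibR bound, *holP* is not transcribed.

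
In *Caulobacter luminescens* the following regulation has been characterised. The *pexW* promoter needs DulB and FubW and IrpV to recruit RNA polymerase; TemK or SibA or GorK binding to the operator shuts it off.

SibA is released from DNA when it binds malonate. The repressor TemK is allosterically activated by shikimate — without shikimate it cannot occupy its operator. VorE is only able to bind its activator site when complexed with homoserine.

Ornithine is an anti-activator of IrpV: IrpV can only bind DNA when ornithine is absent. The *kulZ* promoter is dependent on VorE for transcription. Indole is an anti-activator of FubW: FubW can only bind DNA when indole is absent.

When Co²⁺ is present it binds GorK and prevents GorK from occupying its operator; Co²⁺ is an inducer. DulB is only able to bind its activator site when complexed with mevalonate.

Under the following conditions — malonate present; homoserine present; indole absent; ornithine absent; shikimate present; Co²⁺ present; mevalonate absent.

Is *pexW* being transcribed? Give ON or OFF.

OFF

Mevalonate is absent, so DulB is inactive.
Indole is absent, so FubW is active.
Shikimate is present, so TemK is active.
Malonate is present, so SibA is inactive.
Co²⁺ is present, so GorK is inactive.
Ornithine is absent, so IrpV is active.
With repressor TemK bound, *pexW* is not transcribed.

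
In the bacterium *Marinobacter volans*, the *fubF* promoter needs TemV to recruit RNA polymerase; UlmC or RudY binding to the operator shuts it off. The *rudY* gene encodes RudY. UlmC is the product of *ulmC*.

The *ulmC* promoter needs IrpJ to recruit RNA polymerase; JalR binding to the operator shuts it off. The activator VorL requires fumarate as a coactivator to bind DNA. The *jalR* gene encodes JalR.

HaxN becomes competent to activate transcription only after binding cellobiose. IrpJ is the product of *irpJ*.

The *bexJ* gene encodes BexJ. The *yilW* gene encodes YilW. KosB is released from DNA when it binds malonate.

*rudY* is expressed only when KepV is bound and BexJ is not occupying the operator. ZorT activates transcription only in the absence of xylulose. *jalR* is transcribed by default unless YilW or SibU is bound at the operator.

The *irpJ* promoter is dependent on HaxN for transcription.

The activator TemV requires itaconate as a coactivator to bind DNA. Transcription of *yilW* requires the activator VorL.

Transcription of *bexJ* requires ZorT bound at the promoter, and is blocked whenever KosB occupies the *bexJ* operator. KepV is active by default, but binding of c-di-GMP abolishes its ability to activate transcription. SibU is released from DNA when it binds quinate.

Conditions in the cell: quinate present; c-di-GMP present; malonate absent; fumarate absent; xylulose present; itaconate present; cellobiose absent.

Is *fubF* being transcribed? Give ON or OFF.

ON

Itaconate is present, so TemV is active.
Fumarate is absent, so VorL is inactive.
Required activator VorL is absent, so *yilW* is not transcribed.
So YilW is not produced.
Quinate is present, so SibU is inactive.
With no repressor bound, *jalR* is transcribed.
So JalR is produced and active.
Cellobiose is absent, so HaxN is inactive.
Required activator HaxN is absent, so *irpJ* is not transcribed.
So IrpJ is not produced.
With repressor JalR bound, *ulmC* is not transcribed.
So UlmC is not produced.
c-di-GMP is present, so KepV is inactive.
Xylulose is present, so ZorT is inactive.
Malonate is absent, so KosB is active.
With repressor KosB bound, *bexJ* is not transcribed.
So BexJ is not produced.
Required activator KepV is absent, so *rudY* is not transcribed.
So RudY is not produced.
No repressor is bound and TemV is active, so *fubF* is transcribed.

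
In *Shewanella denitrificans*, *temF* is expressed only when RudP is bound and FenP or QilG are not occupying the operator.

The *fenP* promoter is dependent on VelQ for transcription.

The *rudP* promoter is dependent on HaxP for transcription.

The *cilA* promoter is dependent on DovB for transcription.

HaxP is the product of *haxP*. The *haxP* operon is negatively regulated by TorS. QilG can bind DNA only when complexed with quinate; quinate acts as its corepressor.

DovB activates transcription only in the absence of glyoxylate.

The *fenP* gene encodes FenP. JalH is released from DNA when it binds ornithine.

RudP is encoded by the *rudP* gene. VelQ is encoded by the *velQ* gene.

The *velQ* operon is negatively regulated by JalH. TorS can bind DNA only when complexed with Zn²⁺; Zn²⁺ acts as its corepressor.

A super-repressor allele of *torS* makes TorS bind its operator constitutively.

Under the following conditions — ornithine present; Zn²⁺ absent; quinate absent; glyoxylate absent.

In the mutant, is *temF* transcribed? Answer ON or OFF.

TorS is constitutively active in this strain.
With repressor TorS bound, *haxP* is not transcribed.
So HaxP is not produced.
Required activator HaxP is absent, so *rudP* is not transcribed.
So RudP is not produced.
Ornithine is present, so JalH is inactive.
With no repressor bound, *velQ* is transcribed.
So VelQ is produced and active.
No repressor is bound and VelQ is active, so *fenP* is transcribed.
So FenP is produced and active.
Quinate is absent, so QilG is inactive.
With repressor FenP bound, *temF* is not transcribed.

OFF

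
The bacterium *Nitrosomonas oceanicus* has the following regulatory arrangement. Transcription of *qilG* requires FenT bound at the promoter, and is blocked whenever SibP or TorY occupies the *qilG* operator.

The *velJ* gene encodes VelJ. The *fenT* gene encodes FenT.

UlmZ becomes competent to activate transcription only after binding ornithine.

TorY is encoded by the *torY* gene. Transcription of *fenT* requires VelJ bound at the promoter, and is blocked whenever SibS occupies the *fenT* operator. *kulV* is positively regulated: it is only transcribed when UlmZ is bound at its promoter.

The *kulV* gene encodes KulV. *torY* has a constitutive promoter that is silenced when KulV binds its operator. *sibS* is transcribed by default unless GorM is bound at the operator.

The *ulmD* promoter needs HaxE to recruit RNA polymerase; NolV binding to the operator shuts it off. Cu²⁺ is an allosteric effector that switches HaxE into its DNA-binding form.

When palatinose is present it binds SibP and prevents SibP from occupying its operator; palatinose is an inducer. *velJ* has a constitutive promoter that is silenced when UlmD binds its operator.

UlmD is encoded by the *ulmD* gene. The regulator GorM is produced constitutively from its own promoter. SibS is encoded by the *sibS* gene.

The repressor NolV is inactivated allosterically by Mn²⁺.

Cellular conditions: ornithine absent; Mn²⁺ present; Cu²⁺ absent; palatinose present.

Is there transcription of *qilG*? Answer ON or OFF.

OFF

Palatinose is present, so SibP is inactive.
Ornithine is absent, so UlmZ is inactive.
Required activator UlmZ is absent, so *kulV* is not transcribed.
So KulV is not produced.
With no repressor bound, *torY* is transcribed.
So TorY is produced and active.
GorM is produced constitutively and is active.
With repressor GorM bound, *sibS* is not transcribed.
So SibS is not produced.
Mn²⁺ is present, so NolV is inactive.
Cu²⁺ is absent, so HaxE is inactive.
Required activator HaxE is absent, so *ulmD* is not transcribed.
So UlmD is not produced.
With no repressor bound, *velJ* is transcribed.
So VelJ is produced and active.
No repressor is bound and VelJ is active, so *fenT* is transcribed.
So FenT is produced and active.
With repressor TorY bound, *qilG* is not transcribed.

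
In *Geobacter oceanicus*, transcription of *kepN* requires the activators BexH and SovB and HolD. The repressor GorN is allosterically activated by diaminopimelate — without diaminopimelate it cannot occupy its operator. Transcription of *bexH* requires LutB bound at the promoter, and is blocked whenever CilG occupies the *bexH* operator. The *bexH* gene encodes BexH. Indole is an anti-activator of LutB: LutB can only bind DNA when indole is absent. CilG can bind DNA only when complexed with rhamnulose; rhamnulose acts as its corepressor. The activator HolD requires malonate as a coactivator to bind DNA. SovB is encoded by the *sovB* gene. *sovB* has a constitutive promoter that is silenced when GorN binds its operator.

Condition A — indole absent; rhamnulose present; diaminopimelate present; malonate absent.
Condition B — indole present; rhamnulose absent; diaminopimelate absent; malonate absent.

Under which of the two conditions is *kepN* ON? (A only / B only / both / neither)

Condition A:
Indole is absent, so LutB is active.
Rhamnulose is present, so CilG is active.
With repressor CilG bound, *bexH* is not transcribed.
So BexH is not produced.
Diaminopimelate is present, so GorN is active.
With repressor GorN bound, *sovB* is not transcribed.
So SovB is not produced.
Malonate is absent, so HolD is inactive.
Required activator BexH is absent, so *kepN* is not transcribed.
→ *kepN* is OFF in A.
Condition B:
Indole is present, so LutB is inactive.
Rhamnulose is absent, so CilG is inactive.
Required activator LutB is absent, so *bexH* is not transcribed.
So BexH is not produced.
Diaminopimelate is absent, so GorN is inactive.
With no repressor bound, *sovB* is transcribed.
So SovB is produced and active.
Malonate is absent, so HolD is inactive.
Required activator BexH is absent, so *kepN* is not transcribed.
→ *kepN* is OFF in B.

neither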